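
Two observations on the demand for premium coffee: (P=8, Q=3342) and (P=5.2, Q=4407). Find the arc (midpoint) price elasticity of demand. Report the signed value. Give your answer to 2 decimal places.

-0.65

ΔQ = 4407 − 3342 = 1065; ΔP = 5.2 − 8 = -2.8.
Midpoints: P̄ = 6.60, Q̄ = 3874.5.
ε = (ΔQ/ΔP)(P̄/Q̄) = (1065/-2.8)(6.60/3874.5).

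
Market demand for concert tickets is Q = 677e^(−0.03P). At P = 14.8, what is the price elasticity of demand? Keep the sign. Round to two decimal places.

-0.44

At P = 14.8, Q = 434.272.
dQ/dP = −0.03·677e^(−0.03P) = −0.03Q = -13.028.
ε = (dQ/dP)(P/Q) = (-13.028)(14.8/434.272).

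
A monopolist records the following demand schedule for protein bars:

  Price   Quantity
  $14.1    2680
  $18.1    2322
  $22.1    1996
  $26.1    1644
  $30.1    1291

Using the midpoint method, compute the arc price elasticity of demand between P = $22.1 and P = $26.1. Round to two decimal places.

-1.17

At P = 22.1, Q = 1996; at P = 26.1, Q = 1644.
ΔQ = -352, ΔP = 4.0. Midpoints: P̄ = 24.10, Q̄ = 1820.0.
ε = (ΔQ/ΔP)(P̄/Q̄) = (-352/4.0)(24.10/1820.0).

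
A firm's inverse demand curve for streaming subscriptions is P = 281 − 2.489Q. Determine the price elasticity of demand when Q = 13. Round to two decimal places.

At Q = 13, P = 281 − 2.489(13) = 248.64.
dP/dQ = −2.489, so dQ/dP = 1/(−2.489) = -0.402.
ε = (dQ/dP)(P/Q) = (-0.402)(248.64/13).

-7.68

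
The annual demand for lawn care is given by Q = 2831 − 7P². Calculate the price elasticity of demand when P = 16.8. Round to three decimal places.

At P = 16.8, Q = 855.320.
dQ/dP = −14P = -235.200.
ε = (dQ/dP)(P/Q) = (-235.200)(16.8/855.320).

-4.620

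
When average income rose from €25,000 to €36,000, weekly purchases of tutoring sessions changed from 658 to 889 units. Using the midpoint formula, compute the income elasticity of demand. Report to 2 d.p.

ΔQ = 231, ΔI = 11000. Midpoints: Ī = 30,500, Q̄ = 773.5.
ε_I = (ΔQ/ΔI)(Ī/Q̄) = (231/11000)(30500/773.5).

0.83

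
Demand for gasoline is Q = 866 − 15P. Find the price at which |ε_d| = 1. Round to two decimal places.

For linear demand Q = a − bP, ε = −bP/(a − bP). |ε| = 1 when bP = a − bP, i.e. P = a/(2b).
P = 866/(2·15) = 866/30 = 28.8667.

28.87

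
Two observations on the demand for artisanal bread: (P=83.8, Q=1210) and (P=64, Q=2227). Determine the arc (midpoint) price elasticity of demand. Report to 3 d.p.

-2.209

ΔQ = 2227 − 1210 = 1017; ΔP = 64 − 83.8 = -19.8.
Midpoints: P̄ = 73.90, Q̄ = 1718.5.
ε = (ΔQ/ΔP)(P̄/Q̄) = (1017/-19.8)(73.90/1718.5).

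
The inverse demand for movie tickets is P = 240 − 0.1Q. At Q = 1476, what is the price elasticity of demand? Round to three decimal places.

-0.626

At Q = 1476, P = 240 − 0.1(1476) = 92.40.
dP/dQ = −0.1, so dQ/dP = 1/(−0.1) = -10.000.
ε = (dQ/dP)(P/Q) = (-10.000)(92.40/1476).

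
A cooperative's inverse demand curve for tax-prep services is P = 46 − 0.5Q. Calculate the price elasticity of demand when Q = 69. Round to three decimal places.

At Q = 69, P = 46 − 0.5(69) = 11.50.
dP/dQ = −0.5, so dQ/dP = 1/(−0.5) = -2.000.
ε = (dQ/dP)(P/Q) = (-2.000)(11.50/69).

-0.333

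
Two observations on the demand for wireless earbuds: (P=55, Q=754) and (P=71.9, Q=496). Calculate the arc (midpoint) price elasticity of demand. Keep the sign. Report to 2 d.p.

ΔQ = 496 − 754 = -258; ΔP = 71.9 − 55 = 16.9.
Midpoints: P̄ = 63.45, Q̄ = 625.0.
ε = (ΔQ/ΔP)(P̄/Q̄) = (-258/16.9)(63.45/625.0).

-1.55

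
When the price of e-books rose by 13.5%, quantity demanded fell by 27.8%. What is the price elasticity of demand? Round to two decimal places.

-2.06

ε = %ΔQ / %ΔP = (-27.8)/(13.5) = -2.059.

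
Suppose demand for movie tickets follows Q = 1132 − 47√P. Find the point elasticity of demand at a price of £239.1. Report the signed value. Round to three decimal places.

At P = 239.1, Q = 405.246.
dQ/dP = −47/(2√P) = -1.520.
ε = (dQ/dP)(P/Q) = (-1.520)(239.1/405.246).
|ε| < 1, so demand is inelastic at this price.

-0.897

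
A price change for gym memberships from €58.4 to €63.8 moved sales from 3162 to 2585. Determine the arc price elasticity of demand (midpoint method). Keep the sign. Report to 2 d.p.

ΔQ = 2585 − 3162 = -577; ΔP = 63.8 − 58.4 = 5.4.
Midpoints: P̄ = 61.10, Q̄ = 2873.5.
ε = (ΔQ/ΔP)(P̄/Q̄) = (-577/5.4)(61.10/2873.5).

-2.27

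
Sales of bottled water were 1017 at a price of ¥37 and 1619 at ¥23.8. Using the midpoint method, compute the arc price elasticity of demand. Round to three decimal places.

-1.052

ΔQ = 1619 − 1017 = 602; ΔP = 23.8 − 37 = -13.2.
Midpoints: P̄ = 30.40, Q̄ = 1318.0.
ε = (ΔQ/ΔP)(P̄/Q̄) = (602/-13.2)(30.40/1318.0).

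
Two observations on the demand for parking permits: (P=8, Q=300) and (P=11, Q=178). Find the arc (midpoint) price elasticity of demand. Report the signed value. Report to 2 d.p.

ΔQ = 178 − 300 = -122; ΔP = 11 − 8 = 3.
Midpoints: P̄ = 9.50, Q̄ = 239.0.
ε = (ΔQ/ΔP)(P̄/Q̄) = (-122/3)(9.50/239.0).

-1.62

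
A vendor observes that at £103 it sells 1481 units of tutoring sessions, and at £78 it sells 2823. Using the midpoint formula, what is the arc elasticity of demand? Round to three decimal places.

-2.257

ΔQ = 2823 − 1481 = 1342; ΔP = 78 − 103 = -25.
Midpoints: P̄ = 90.50, Q̄ = 2152.0.
ε = (ΔQ/ΔP)(P̄/Q̄) = (1342/-25)(90.50/2152.0).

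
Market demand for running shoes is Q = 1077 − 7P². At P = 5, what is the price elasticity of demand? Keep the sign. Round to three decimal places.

At P = 5, Q = 902.
dQ/dP = −14P = -70.
ε = (dQ/dP)(P/Q) = (-70)(5/902).

-0.388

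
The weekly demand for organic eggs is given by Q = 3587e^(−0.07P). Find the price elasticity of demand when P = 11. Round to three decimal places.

-0.770

At P = 11, Q = 1660.828.
dQ/dP = −0.07·3587e^(−0.07P) = −0.07Q = -116.258.
ε = (dQ/dP)(P/Q) = (-116.258)(11/1660.828).
|ε| < 1, so demand is inelastic at this price.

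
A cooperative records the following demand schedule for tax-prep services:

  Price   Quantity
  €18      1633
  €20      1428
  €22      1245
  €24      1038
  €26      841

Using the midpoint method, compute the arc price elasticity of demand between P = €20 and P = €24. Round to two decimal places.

At P = 20, Q = 1428; at P = 24, Q = 1038.
ΔQ = -390, ΔP = 4. Midpoints: P̄ = 22.00, Q̄ = 1233.0.
ε = (ΔQ/ΔP)(P̄/Q̄) = (-390/4)(22.00/1233.0).

-1.74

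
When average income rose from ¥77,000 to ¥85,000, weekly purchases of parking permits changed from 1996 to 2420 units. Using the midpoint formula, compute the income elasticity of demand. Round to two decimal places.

ΔQ = 424, ΔI = 8000. Midpoints: Ī = 81,000, Q̄ = 2208.0.
ε_I = (ΔQ/ΔI)(Ī/Q̄) = (424/8000)(81000/2208.0).

1.94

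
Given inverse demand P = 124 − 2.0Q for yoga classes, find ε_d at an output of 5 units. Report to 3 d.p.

-11.400

At Q = 5, P = 124 − 2.0(5) = 114.00.
dP/dQ = −2.0, so dQ/dP = 1/(−2.0) = -0.500.
ε = (dQ/dP)(P/Q) = (-0.500)(114.00/5).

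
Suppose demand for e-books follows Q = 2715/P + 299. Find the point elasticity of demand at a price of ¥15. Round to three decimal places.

-0.377

At P = 15, Q = 480.
dQ/dP = −2715/P² = -12.067.
ε = (dQ/dP)(P/Q) = (-12.067)(15/480).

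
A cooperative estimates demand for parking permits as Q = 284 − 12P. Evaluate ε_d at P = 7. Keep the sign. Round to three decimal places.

-0.420

At P = 7, Q = 200.
dQ/dP = −12.
ε = (dQ/dP)(P/Q) = (-12)(7/200).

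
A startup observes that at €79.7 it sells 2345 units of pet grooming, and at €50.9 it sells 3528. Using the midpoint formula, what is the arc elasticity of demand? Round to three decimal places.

ΔQ = 3528 − 2345 = 1183; ΔP = 50.9 − 79.7 = -28.8.
Midpoints: P̄ = 65.30, Q̄ = 2936.5.
ε = (ΔQ/ΔP)(P̄/Q̄) = (1183/-28.8)(65.30/2936.5).

-0.913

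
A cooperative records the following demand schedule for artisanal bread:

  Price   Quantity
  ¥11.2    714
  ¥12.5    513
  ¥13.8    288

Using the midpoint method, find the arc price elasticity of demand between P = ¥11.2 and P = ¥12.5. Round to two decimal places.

-2.99

At P = 11.2, Q = 714; at P = 12.5, Q = 513.
ΔQ = -201, ΔP = 1.3. Midpoints: P̄ = 11.85, Q̄ = 613.5.
ε = (ΔQ/ΔP)(P̄/Q̄) = (-201/1.3)(11.85/613.5).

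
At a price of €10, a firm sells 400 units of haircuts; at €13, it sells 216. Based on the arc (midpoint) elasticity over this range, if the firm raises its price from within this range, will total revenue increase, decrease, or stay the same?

Arc ε = (-184/3)(11.50/308.0) ≈ -2.290.
|ε| = 2.29 > 1, so demand is elastic. A price rise therefore reduces total revenue.

decrease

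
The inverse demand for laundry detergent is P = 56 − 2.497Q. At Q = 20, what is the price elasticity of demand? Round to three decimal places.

-0.121

At Q = 20, P = 56 − 2.497(20) = 6.06.
dP/dQ = −2.497, so dQ/dP = 1/(−2.497) = -0.400.
ε = (dQ/dP)(P/Q) = (-0.400)(6.06/20).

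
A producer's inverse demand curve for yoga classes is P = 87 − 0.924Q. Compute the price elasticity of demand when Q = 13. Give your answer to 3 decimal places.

At Q = 13, P = 87 − 0.924(13) = 74.99.
dP/dQ = −0.924, so dQ/dP = 1/(−0.924) = -1.082.
ε = (dQ/dP)(P/Q) = (-1.082)(74.99/13).

-6.243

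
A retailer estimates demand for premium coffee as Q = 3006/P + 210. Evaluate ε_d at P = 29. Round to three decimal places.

At P = 29, Q = 313.655.
dQ/dP = −3006/P² = -3.574.
ε = (dQ/dP)(P/Q) = (-3.574)(29/313.655).

-0.330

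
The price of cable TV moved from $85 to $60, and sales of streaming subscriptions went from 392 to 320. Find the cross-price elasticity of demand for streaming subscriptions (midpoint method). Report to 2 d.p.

ΔQ_x = 320 − 392 = -72; ΔP_y = 60 − 85 = -25.
Midpoints: P̄_y = 72.50, Q̄_x = 356.0.
ε_xy = (ΔQ_x/ΔP_y)(P̄_y/Q̄_x) = (-72/-25)(72.50/356.0).

0.59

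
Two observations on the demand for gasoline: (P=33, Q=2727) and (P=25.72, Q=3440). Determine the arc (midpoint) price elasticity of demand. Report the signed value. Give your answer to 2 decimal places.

ΔQ = 3440 − 2727 = 713; ΔP = 25.72 − 33 = -7.28.
Midpoints: P̄ = 29.36, Q̄ = 3083.5.
ε = (ΔQ/ΔP)(P̄/Q̄) = (713/-7.28)(29.36/3083.5).

-0.93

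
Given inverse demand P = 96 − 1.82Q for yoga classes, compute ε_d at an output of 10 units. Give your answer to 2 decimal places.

At Q = 10, P = 96 − 1.82(10) = 77.80.
dP/dQ = −1.82, so dQ/dP = 1/(−1.82) = -0.549.
ε = (dQ/dP)(P/Q) = (-0.549)(77.80/10).

-4.27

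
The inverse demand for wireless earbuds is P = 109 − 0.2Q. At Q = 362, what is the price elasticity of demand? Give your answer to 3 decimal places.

At Q = 362, P = 109 − 0.2(362) = 36.60.
dP/dQ = −0.2, so dQ/dP = 1/(−0.2) = -5.000.
ε = (dQ/dP)(P/Q) = (-5.000)(36.60/362).

-0.506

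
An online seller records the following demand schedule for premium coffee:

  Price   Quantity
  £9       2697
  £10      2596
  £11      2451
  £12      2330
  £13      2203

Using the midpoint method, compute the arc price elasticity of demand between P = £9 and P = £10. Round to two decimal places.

At P = 9, Q = 2697; at P = 10, Q = 2596.
ΔQ = -101, ΔP = 1. Midpoints: P̄ = 9.50, Q̄ = 2646.5.
ε = (ΔQ/ΔP)(P̄/Q̄) = (-101/1)(9.50/2646.5).

-0.36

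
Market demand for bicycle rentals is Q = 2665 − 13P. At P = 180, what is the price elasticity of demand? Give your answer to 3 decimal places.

-7.200

At P = 180, Q = 325.
dQ/dP = −13.
ε = (dQ/dP)(P/Q) = (-13)(180/325).
|ε| > 1, so demand is elastic at this price.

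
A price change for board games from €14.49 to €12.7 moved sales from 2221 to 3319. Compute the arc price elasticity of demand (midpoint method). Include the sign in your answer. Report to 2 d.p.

-3.01

ΔQ = 3319 − 2221 = 1098; ΔP = 12.7 − 14.49 = -1.79.
Midpoints: P̄ = 13.59, Q̄ = 2770.0.
ε = (ΔQ/ΔP)(P̄/Q̄) = (1098/-1.79)(13.59/2770.0).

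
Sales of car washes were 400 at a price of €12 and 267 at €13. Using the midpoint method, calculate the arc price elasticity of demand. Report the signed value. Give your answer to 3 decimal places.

ΔQ = 267 − 400 = -133; ΔP = 13 − 12 = 1.
Midpoints: P̄ = 12.50, Q̄ = 333.5.
ε = (ΔQ/ΔP)(P̄/Q̄) = (-133/1)(12.50/333.5).

-4.985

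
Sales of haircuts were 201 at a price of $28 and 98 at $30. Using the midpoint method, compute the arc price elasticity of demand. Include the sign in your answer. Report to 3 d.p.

-9.990

ΔQ = 98 − 201 = -103; ΔP = 30 − 28 = 2.
Midpoints: P̄ = 29.00, Q̄ = 149.5.
ε = (ΔQ/ΔP)(P̄/Q̄) = (-103/2)(29.00/149.5).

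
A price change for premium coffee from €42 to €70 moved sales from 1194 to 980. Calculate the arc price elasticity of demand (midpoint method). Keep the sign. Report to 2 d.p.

ΔQ = 980 − 1194 = -214; ΔP = 70 − 42 = 28.
Midpoints: P̄ = 56.00, Q̄ = 1087.0.
ε = (ΔQ/ΔP)(P̄/Q̄) = (-214/28)(56.00/1087.0).

-0.39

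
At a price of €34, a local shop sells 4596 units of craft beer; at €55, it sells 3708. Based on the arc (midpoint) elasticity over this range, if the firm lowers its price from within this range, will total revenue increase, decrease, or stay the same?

decrease

Arc ε = (-888/21)(44.50/4152.0) ≈ -0.453.
|ε| = 0.45 < 1, so demand is inelastic. A price cut therefore reduces total revenue.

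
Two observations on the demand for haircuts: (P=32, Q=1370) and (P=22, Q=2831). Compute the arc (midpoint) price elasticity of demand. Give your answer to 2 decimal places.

-1.88

ΔQ = 2831 − 1370 = 1461; ΔP = 22 − 32 = -10.
Midpoints: P̄ = 27.00, Q̄ = 2100.5.
ε = (ΔQ/ΔP)(P̄/Q̄) = (1461/-10)(27.00/2100.5).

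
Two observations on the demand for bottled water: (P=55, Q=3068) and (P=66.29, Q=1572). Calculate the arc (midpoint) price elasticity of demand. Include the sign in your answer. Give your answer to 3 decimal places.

-3.464

ΔQ = 1572 − 3068 = -1496; ΔP = 66.29 − 55 = 11.29.
Midpoints: P̄ = 60.65, Q̄ = 2320.0.
ε = (ΔQ/ΔP)(P̄/Q̄) = (-1496/11.29)(60.65/2320.0).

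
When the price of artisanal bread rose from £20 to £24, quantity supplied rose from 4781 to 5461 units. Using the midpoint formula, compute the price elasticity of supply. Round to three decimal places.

0.730

ΔQ = 5461 − 4781 = 680; ΔP = 24 − 20 = 4.
Midpoints: P̄ = 22.00, Q̄ = 5121.0.
ε_s = (ΔQ/ΔP)(P̄/Q̄) = (680/4)(22.00/5121.0).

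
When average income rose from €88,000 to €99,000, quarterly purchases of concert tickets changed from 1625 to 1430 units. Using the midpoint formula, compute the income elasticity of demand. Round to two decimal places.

-1.09

ΔQ = -195, ΔI = 11000. Midpoints: Ī = 93,500, Q̄ = 1527.5.
ε_I = (ΔQ/ΔI)(Ī/Q̄) = (-195/11000)(93500/1527.5).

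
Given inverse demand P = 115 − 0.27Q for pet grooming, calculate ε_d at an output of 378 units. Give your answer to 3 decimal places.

At Q = 378, P = 115 − 0.27(378) = 12.94.
dP/dQ = −0.27, so dQ/dP = 1/(−0.27) = -3.704.
ε = (dQ/dP)(P/Q) = (-3.704)(12.94/378).

-0.127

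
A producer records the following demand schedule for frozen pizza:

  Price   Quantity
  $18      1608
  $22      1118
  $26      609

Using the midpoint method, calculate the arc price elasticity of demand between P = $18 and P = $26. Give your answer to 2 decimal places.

At P = 18, Q = 1608; at P = 26, Q = 609.
ΔQ = -999, ΔP = 8. Midpoints: P̄ = 22.00, Q̄ = 1108.5.
ε = (ΔQ/ΔP)(P̄/Q̄) = (-999/8)(22.00/1108.5).

-2.48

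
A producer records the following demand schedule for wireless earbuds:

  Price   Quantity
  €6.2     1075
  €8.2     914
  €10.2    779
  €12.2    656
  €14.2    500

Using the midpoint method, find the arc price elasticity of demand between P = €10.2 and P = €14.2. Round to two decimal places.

-1.33

At P = 10.2, Q = 779; at P = 14.2, Q = 500.
ΔQ = -279, ΔP = 4.0. Midpoints: P̄ = 12.20, Q̄ = 639.5.
ε = (ΔQ/ΔP)(P̄/Q̄) = (-279/4.0)(12.20/639.5).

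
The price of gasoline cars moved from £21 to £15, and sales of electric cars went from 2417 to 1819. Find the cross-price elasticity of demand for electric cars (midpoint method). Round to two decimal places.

0.85

ΔQ_x = 1819 − 2417 = -598; ΔP_y = 15 − 21 = -6.
Midpoints: P̄_y = 18.00, Q̄_x = 2118.0.
ε_xy = (ΔQ_x/ΔP_y)(P̄_y/Q̄_x) = (-598/-6)(18.00/2118.0).
ε_xy > 0, so the goods are substitutes.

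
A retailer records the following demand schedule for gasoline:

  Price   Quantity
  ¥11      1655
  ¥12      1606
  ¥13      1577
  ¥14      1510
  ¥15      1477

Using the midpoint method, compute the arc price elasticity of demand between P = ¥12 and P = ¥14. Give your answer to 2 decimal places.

At P = 12, Q = 1606; at P = 14, Q = 1510.
ΔQ = -96, ΔP = 2. Midpoints: P̄ = 13.00, Q̄ = 1558.0.
ε = (ΔQ/ΔP)(P̄/Q̄) = (-96/2)(13.00/1558.0).

-0.40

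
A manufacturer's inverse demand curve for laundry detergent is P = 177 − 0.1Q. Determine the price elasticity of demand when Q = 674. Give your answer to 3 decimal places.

At Q = 674, P = 177 − 0.1(674) = 109.60.
dP/dQ = −0.1, so dQ/dP = 1/(−0.1) = -10.000.
ε = (dQ/dP)(P/Q) = (-10.000)(109.60/674).

-1.626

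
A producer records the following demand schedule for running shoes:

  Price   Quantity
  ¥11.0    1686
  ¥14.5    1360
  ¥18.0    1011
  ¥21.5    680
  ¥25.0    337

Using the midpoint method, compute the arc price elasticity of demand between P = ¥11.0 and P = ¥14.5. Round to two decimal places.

At P = 11.0, Q = 1686; at P = 14.5, Q = 1360.
ΔQ = -326, ΔP = 3.5. Midpoints: P̄ = 12.75, Q̄ = 1523.0.
ε = (ΔQ/ΔP)(P̄/Q̄) = (-326/3.5)(12.75/1523.0).

-0.78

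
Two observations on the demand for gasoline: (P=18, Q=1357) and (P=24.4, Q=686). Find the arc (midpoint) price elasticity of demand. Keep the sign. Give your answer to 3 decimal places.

ΔQ = 686 − 1357 = -671; ΔP = 24.4 − 18 = 6.4.
Midpoints: P̄ = 21.20, Q̄ = 1021.5.
ε = (ΔQ/ΔP)(P̄/Q̄) = (-671/6.4)(21.20/1021.5).

-2.176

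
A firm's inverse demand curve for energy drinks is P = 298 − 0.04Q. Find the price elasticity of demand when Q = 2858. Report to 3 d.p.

-1.607

At Q = 2858, P = 298 − 0.04(2858) = 183.68.
dP/dQ = −0.04, so dQ/dP = 1/(−0.04) = -25.000.
ε = (dQ/dP)(P/Q) = (-25.000)(183.68/2858).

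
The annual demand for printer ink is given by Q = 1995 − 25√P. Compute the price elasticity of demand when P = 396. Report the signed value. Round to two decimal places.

At P = 396, Q = 1497.506.
dQ/dP = −25/(2√P) = -0.628.
ε = (dQ/dP)(P/Q) = (-0.628)(396/1497.506).
|ε| < 1, so demand is inelastic at this price.

-0.17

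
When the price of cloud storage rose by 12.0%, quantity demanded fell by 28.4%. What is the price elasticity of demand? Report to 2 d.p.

-2.37

ε = %ΔQ / %ΔP = (-28.4)/(12.0) = -2.367.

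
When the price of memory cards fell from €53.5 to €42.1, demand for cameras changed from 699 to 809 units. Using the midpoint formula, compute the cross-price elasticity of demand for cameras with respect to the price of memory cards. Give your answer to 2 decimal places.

-0.61

ΔQ_x = 809 − 699 = 110; ΔP_y = 42.1 − 53.5 = -11.4.
Midpoints: P̄_y = 47.80, Q̄_x = 754.0.
ε_xy = (ΔQ_x/ΔP_y)(P̄_y/Q̄_x) = (110/-11.4)(47.80/754.0).
ε_xy < 0, so the goods are complements.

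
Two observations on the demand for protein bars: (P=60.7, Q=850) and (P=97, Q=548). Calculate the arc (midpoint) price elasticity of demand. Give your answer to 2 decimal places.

-0.94

ΔQ = 548 − 850 = -302; ΔP = 97 − 60.7 = 36.3.
Midpoints: P̄ = 78.85, Q̄ = 699.0.
ε = (ΔQ/ΔP)(P̄/Q̄) = (-302/36.3)(78.85/699.0).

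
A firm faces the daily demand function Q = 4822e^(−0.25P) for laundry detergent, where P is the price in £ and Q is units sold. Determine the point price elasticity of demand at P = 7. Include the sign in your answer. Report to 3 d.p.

At P = 7, Q = 837.938.
dQ/dP = −0.25·4822e^(−0.25P) = −0.25Q = -209.484.
ε = (dQ/dP)(P/Q) = (-209.484)(7/837.938).

-1.750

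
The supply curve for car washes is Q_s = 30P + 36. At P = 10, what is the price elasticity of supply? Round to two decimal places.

0.89

At P = 10, Q_s = 336.
dQ_s/dP = 30.
ε_s = (dQ_s/dP)(P/Q_s) = (30)(10/336).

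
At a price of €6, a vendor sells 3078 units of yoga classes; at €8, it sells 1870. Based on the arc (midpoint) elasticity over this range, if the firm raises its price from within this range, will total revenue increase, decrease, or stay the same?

Arc ε = (-1208/2)(7.00/2474.0) ≈ -1.709.
|ε| = 1.71 > 1, so demand is elastic. A price rise therefore reduces total revenue.

decrease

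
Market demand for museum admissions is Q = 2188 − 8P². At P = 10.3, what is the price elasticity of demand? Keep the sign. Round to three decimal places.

-1.267

At P = 10.3, Q = 1339.280.
dQ/dP = −16P = -164.800.
ε = (dQ/dP)(P/Q) = (-164.800)(10.3/1339.280).
|ε| > 1, so demand is elastic at this price.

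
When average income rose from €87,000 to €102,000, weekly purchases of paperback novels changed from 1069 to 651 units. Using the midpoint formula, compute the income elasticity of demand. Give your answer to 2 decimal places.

-3.06

ΔQ = -418, ΔI = 15000. Midpoints: Ī = 94,500, Q̄ = 860.0.
ε_I = (ΔQ/ΔI)(Ī/Q̄) = (-418/15000)(94500/860.0).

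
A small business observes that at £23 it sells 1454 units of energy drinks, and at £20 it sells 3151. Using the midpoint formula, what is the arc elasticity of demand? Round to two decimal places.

ΔQ = 3151 − 1454 = 1697; ΔP = 20 − 23 = -3.
Midpoints: P̄ = 21.50, Q̄ = 2302.5.
ε = (ΔQ/ΔP)(P̄/Q̄) = (1697/-3)(21.50/2302.5).

-5.28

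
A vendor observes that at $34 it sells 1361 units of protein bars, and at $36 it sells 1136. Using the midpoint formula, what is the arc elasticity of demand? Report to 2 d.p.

-3.15

ΔQ = 1136 − 1361 = -225; ΔP = 36 − 34 = 2.
Midpoints: P̄ = 35.00, Q̄ = 1248.5.
ε = (ΔQ/ΔP)(P̄/Q̄) = (-225/2)(35.00/1248.5).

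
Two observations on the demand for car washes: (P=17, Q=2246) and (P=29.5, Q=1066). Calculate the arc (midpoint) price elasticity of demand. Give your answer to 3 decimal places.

ΔQ = 1066 − 2246 = -1180; ΔP = 29.5 − 17 = 12.5.
Midpoints: P̄ = 23.25, Q̄ = 1656.0.
ε = (ΔQ/ΔP)(P̄/Q̄) = (-1180/12.5)(23.25/1656.0).

-1.325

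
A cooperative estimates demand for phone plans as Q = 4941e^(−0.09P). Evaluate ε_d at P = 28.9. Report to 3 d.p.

-2.601

At P = 28.9, Q = 366.619.
dQ/dP = −0.09·4941e^(−0.09P) = −0.09Q = -32.996.
ε = (dQ/dP)(P/Q) = (-32.996)(28.9/366.619).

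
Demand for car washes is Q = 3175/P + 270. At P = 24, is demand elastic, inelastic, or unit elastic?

inelastic

Q = 402.292, dQ/dP = -5.512.
ε = (dQ/dP)(P/Q) ≈ -0.329.
|ε| = 0.33 < 1.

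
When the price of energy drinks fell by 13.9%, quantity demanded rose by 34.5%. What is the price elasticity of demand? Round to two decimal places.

ε = %ΔQ / %ΔP = (34.5)/(-13.9) = -2.482.

-2.48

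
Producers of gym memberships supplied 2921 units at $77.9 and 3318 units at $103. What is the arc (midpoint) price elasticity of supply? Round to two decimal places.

0.46

ΔQ = 3318 − 2921 = 397; ΔP = 103 − 77.9 = 25.1.
Midpoints: P̄ = 90.45, Q̄ = 3119.5.
ε_s = (ΔQ/ΔP)(P̄/Q̄) = (397/25.1)(90.45/3119.5).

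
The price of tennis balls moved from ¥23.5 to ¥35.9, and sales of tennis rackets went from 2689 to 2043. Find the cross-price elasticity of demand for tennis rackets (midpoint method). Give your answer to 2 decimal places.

ΔQ_x = 2043 − 2689 = -646; ΔP_y = 35.9 − 23.5 = 12.4.
Midpoints: P̄_y = 29.70, Q̄_x = 2366.0.
ε_xy = (ΔQ_x/ΔP_y)(P̄_y/Q̄_x) = (-646/12.4)(29.70/2366.0).

-0.65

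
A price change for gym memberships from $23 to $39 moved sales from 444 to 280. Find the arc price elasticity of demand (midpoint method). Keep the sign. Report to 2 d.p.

-0.88

ΔQ = 280 − 444 = -164; ΔP = 39 − 23 = 16.
Midpoints: P̄ = 31.00, Q̄ = 362.0.
ε = (ΔQ/ΔP)(P̄/Q̄) = (-164/16)(31.00/362.0).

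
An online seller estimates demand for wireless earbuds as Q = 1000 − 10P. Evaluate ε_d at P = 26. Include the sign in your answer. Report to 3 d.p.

At P = 26, Q = 740.
dQ/dP = −10.
ε = (dQ/dP)(P/Q) = (-10)(26/740).

-0.351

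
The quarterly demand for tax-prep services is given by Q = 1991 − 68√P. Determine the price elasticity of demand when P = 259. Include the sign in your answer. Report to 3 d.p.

-0.610

At P = 259, Q = 896.644.
dQ/dP = −68/(2√P) = -2.113.
ε = (dQ/dP)(P/Q) = (-2.113)(259/896.644).
|ε| < 1, so demand is inelastic at this price.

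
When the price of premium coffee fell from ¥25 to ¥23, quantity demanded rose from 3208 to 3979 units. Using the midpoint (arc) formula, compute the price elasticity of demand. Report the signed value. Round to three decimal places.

ΔQ = 3979 − 3208 = 771; ΔP = 23 − 25 = -2.
Midpoints: P̄ = 24.00, Q̄ = 3593.5.
ε = (ΔQ/ΔP)(P̄/Q̄) = (771/-2)(24.00/3593.5).

-2.575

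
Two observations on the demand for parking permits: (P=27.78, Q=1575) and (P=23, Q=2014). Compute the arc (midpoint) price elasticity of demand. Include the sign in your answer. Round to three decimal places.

ΔQ = 2014 − 1575 = 439; ΔP = 23 − 27.78 = -4.78.
Midpoints: P̄ = 25.39, Q̄ = 1794.5.
ε = (ΔQ/ΔP)(P̄/Q̄) = (439/-4.78)(25.39/1794.5).

-1.299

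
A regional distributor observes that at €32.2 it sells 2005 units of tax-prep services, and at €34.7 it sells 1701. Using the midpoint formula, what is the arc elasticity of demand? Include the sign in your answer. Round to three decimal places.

-2.195

ΔQ = 1701 − 2005 = -304; ΔP = 34.7 − 32.2 = 2.5.
Midpoints: P̄ = 33.45, Q̄ = 1853.0.
ε = (ΔQ/ΔP)(P̄/Q̄) = (-304/2.5)(33.45/1853.0).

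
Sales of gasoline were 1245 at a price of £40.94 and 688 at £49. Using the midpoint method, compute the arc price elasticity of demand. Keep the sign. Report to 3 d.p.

ΔQ = 688 − 1245 = -557; ΔP = 49 − 40.94 = 8.06.
Midpoints: P̄ = 44.97, Q̄ = 966.5.
ε = (ΔQ/ΔP)(P̄/Q̄) = (-557/8.06)(44.97/966.5).

-3.215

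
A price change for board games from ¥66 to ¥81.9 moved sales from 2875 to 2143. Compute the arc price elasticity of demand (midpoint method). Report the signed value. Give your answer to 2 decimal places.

-1.36

ΔQ = 2143 − 2875 = -732; ΔP = 81.9 − 66 = 15.9.
Midpoints: P̄ = 73.95, Q̄ = 2509.0.
ε = (ΔQ/ΔP)(P̄/Q̄) = (-732/15.9)(73.95/2509.0).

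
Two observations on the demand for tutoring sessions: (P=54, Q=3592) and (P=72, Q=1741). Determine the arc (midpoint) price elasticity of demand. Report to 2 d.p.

-2.43

ΔQ = 1741 − 3592 = -1851; ΔP = 72 − 54 = 18.
Midpoints: P̄ = 63.00, Q̄ = 2666.5.
ε = (ΔQ/ΔP)(P̄/Q̄) = (-1851/18)(63.00/2666.5).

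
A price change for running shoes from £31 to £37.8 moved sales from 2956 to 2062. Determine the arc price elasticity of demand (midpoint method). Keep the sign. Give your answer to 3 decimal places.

-1.803

ΔQ = 2062 − 2956 = -894; ΔP = 37.8 − 31 = 6.8.
Midpoints: P̄ = 34.40, Q̄ = 2509.0.
ε = (ΔQ/ΔP)(P̄/Q̄) = (-894/6.8)(34.40/2509.0).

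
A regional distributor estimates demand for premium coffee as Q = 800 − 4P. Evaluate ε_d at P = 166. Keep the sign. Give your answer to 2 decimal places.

At P = 166, Q = 136.
dQ/dP = −4.
ε = (dQ/dP)(P/Q) = (-4)(166/136).

-4.88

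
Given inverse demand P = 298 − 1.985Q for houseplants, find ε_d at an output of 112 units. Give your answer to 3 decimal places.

At Q = 112, P = 298 − 1.985(112) = 75.68.
dP/dQ = −1.985, so dQ/dP = 1/(−1.985) = -0.504.
ε = (dQ/dP)(P/Q) = (-0.504)(75.68/112).

-0.340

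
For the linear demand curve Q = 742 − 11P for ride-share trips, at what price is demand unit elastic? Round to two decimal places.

For linear demand Q = a − bP, ε = −bP/(a − bP). |ε| = 1 when bP = a − bP, i.e. P = a/(2b).
P = 742/(2·11) = 742/22 = 33.7273.

33.73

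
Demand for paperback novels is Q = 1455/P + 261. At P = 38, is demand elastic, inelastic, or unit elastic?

Q = 299.289, dQ/dP = -1.008.
ε = (dQ/dP)(P/Q) ≈ -0.128.
|ε| = 0.13 < 1.

inelastic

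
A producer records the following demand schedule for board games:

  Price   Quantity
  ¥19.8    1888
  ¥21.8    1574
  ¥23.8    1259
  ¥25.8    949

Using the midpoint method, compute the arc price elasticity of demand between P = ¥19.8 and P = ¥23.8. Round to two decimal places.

-2.18

At P = 19.8, Q = 1888; at P = 23.8, Q = 1259.
ΔQ = -629, ΔP = 4.0. Midpoints: P̄ = 21.80, Q̄ = 1573.5.
ε = (ΔQ/ΔP)(P̄/Q̄) = (-629/4.0)(21.80/1573.5).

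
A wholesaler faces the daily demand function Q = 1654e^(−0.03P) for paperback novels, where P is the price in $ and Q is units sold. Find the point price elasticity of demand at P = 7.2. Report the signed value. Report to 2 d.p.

-0.22

At P = 7.2, Q = 1332.686.
dQ/dP = −0.03·1654e^(−0.03P) = −0.03Q = -39.981.
ε = (dQ/dP)(P/Q) = (-39.981)(7.2/1332.686).
|ε| < 1, so demand is inelastic at this price.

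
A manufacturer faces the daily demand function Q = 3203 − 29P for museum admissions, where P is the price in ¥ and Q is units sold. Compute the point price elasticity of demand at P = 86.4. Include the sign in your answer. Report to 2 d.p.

-3.59

At P = 86.4, Q = 697.400.
dQ/dP = −29.
ε = (dQ/dP)(P/Q) = (-29)(86.4/697.400).
|ε| > 1, so demand is elastic at this price.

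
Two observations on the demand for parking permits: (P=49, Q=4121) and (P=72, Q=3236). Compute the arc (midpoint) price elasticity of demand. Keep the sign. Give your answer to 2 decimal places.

ΔQ = 3236 − 4121 = -885; ΔP = 72 − 49 = 23.
Midpoints: P̄ = 60.50, Q̄ = 3678.5.
ε = (ΔQ/ΔP)(P̄/Q̄) = (-885/23)(60.50/3678.5).

-0.63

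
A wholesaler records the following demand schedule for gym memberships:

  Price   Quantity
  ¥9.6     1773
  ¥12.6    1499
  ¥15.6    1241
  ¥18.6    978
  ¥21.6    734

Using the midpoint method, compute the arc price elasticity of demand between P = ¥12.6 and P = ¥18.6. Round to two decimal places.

At P = 12.6, Q = 1499; at P = 18.6, Q = 978.
ΔQ = -521, ΔP = 6.0. Midpoints: P̄ = 15.60, Q̄ = 1238.5.
ε = (ΔQ/ΔP)(P̄/Q̄) = (-521/6.0)(15.60/1238.5).

-1.09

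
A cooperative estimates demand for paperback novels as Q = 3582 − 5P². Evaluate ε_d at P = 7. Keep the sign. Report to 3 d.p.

-0.147

At P = 7, Q = 3337.
dQ/dP = −10P = -70.
ε = (dQ/dP)(P/Q) = (-70)(7/3337).
|ε| < 1, so demand is inelastic at this price.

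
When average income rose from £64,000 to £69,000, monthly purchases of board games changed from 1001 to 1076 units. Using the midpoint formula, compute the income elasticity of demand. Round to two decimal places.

0.96

ΔQ = 75, ΔI = 5000. Midpoints: Ī = 66,500, Q̄ = 1038.5.
ε_I = (ΔQ/ΔI)(Ī/Q̄) = (75/5000)(66500/1038.5).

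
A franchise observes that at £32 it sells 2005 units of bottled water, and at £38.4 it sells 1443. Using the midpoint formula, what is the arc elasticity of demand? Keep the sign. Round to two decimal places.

ΔQ = 1443 − 2005 = -562; ΔP = 38.4 − 32 = 6.4.
Midpoints: P̄ = 35.20, Q̄ = 1724.0.
ε = (ΔQ/ΔP)(P̄/Q̄) = (-562/6.4)(35.20/1724.0).

-1.79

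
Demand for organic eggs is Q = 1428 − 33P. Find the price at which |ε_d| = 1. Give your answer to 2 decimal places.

21.64

For linear demand Q = a − bP, ε = −bP/(a − bP). |ε| = 1 when bP = a − bP, i.e. P = a/(2b).
P = 1428/(2·33) = 1428/66 = 21.6364.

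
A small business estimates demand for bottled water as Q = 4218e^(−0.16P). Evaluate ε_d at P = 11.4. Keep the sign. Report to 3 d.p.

At P = 11.4, Q = 680.696.
dQ/dP = −0.16·4218e^(−0.16P) = −0.16Q = -108.911.
ε = (dQ/dP)(P/Q) = (-108.911)(11.4/680.696).

-1.824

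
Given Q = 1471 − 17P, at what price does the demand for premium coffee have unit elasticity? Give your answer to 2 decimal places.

For linear demand Q = a − bP, ε = −bP/(a − bP). |ε| = 1 when bP = a − bP, i.e. P = a/(2b).
P = 1471/(2·17) = 1471/34 = 43.2647.

43.26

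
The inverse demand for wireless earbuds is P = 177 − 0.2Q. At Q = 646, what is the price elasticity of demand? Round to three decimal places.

At Q = 646, P = 177 − 0.2(646) = 47.80.
dP/dQ = −0.2, so dQ/dP = 1/(−0.2) = -5.000.
ε = (dQ/dP)(P/Q) = (-5.000)(47.80/646).

-0.370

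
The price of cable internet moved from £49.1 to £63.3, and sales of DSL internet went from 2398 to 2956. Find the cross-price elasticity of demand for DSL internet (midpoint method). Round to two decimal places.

0.82

ΔQ_x = 2956 − 2398 = 558; ΔP_y = 63.3 − 49.1 = 14.2.
Midpoints: P̄_y = 56.20, Q̄_x = 2677.0.
ε_xy = (ΔQ_x/ΔP_y)(P̄_y/Q̄_x) = (558/14.2)(56.20/2677.0).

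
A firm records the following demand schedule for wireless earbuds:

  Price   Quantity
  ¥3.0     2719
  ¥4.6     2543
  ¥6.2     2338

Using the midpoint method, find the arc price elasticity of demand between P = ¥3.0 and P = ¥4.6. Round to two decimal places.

-0.16

At P = 3.0, Q = 2719; at P = 4.6, Q = 2543.
ΔQ = -176, ΔP = 1.6. Midpoints: P̄ = 3.80, Q̄ = 2631.0.
ε = (ΔQ/ΔP)(P̄/Q̄) = (-176/1.6)(3.80/2631.0).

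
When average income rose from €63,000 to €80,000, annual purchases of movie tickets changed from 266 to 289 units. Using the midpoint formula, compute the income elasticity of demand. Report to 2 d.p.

0.35

ΔQ = 23, ΔI = 17000. Midpoints: Ī = 71,500, Q̄ = 277.5.
ε_I = (ΔQ/ΔI)(Ī/Q̄) = (23/17000)(71500/277.5).
ε_I > 0, so the good is normal.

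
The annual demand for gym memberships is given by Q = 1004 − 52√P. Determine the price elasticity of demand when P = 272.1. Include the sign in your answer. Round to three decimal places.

At P = 272.1, Q = 146.236.
dQ/dP = −52/(2√P) = -1.576.
ε = (dQ/dP)(P/Q) = (-1.576)(272.1/146.236).

-2.933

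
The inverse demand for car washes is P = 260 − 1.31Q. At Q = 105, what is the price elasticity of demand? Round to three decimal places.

-0.890

At Q = 105, P = 260 − 1.31(105) = 122.45.
dP/dQ = −1.31, so dQ/dP = 1/(−1.31) = -0.763.
ε = (dQ/dP)(P/Q) = (-0.763)(122.45/105).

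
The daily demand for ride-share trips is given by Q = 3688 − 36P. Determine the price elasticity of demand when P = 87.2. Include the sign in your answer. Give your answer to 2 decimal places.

At P = 87.2, Q = 548.800.
dQ/dP = −36.
ε = (dQ/dP)(P/Q) = (-36)(87.2/548.800).
|ε| > 1, so demand is elastic at this price.

-5.72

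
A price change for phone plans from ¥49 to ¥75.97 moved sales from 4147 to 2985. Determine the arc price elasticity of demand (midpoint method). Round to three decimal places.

ΔQ = 2985 − 4147 = -1162; ΔP = 75.97 − 49 = 26.97.
Midpoints: P̄ = 62.48, Q̄ = 3566.0.
ε = (ΔQ/ΔP)(P̄/Q̄) = (-1162/26.97)(62.48/3566.0).

-0.755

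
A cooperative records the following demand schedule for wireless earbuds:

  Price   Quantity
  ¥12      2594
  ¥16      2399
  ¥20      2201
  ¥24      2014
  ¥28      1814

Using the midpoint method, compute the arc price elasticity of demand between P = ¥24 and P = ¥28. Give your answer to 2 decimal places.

-0.68

At P = 24, Q = 2014; at P = 28, Q = 1814.
ΔQ = -200, ΔP = 4. Midpoints: P̄ = 26.00, Q̄ = 1914.0.
ε = (ΔQ/ΔP)(P̄/Q̄) = (-200/4)(26.00/1914.0).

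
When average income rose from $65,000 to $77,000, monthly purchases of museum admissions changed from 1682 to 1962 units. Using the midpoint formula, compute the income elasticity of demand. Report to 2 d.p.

0.91

ΔQ = 280, ΔI = 12000. Midpoints: Ī = 71,000, Q̄ = 1822.0.
ε_I = (ΔQ/ΔI)(Ī/Q̄) = (280/12000)(71000/1822.0).
ε_I > 0, so the good is normal.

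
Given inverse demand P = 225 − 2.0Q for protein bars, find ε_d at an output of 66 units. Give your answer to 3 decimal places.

At Q = 66, P = 225 − 2.0(66) = 93.00.
dP/dQ = −2.0, so dQ/dP = 1/(−2.0) = -0.500.
ε = (dQ/dP)(P/Q) = (-0.500)(93.00/66).

-0.705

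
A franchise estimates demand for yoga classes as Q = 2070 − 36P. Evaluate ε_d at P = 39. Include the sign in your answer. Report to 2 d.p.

-2.11

At P = 39, Q = 666.
dQ/dP = −36.
ε = (dQ/dP)(P/Q) = (-36)(39/666).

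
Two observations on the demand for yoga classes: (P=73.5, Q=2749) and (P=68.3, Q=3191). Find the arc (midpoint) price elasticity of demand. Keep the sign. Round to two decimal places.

-2.03

ΔQ = 3191 − 2749 = 442; ΔP = 68.3 − 73.5 = -5.2.
Midpoints: P̄ = 70.90, Q̄ = 2970.0.
ε = (ΔQ/ΔP)(P̄/Q̄) = (442/-5.2)(70.90/2970.0).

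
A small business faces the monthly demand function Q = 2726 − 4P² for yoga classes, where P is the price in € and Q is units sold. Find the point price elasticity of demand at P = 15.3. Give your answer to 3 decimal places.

At P = 15.3, Q = 1789.640.
dQ/dP = −8P = -122.400.
ε = (dQ/dP)(P/Q) = (-122.400)(15.3/1789.640).

-1.046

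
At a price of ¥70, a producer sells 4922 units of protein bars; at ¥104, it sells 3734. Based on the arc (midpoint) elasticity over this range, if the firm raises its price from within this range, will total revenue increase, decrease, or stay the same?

increase

Arc ε = (-1188/34)(87.00/4328.0) ≈ -0.702.
|ε| = 0.70 < 1, so demand is inelastic. A price rise therefore raises total revenue.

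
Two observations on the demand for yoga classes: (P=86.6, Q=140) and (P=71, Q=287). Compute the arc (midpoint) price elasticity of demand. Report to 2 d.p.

ΔQ = 287 − 140 = 147; ΔP = 71 − 86.6 = -15.6.
Midpoints: P̄ = 78.80, Q̄ = 213.5.
ε = (ΔQ/ΔP)(P̄/Q̄) = (147/-15.6)(78.80/213.5).

-3.48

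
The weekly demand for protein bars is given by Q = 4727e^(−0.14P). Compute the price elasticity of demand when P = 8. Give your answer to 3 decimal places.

At P = 8, Q = 1542.325.
dQ/dP = −0.14·4727e^(−0.14P) = −0.14Q = -215.925.
ε = (dQ/dP)(P/Q) = (-215.925)(8/1542.325).
|ε| > 1, so demand is elastic at this price.

-1.120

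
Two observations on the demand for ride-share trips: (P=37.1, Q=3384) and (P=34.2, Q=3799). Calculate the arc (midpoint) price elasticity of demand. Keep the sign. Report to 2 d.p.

ΔQ = 3799 − 3384 = 415; ΔP = 34.2 − 37.1 = -2.9.
Midpoints: P̄ = 35.65, Q̄ = 3591.5.
ε = (ΔQ/ΔP)(P̄/Q̄) = (415/-2.9)(35.65/3591.5).

-1.42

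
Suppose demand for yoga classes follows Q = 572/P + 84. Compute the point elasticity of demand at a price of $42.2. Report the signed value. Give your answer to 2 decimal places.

At P = 42.2, Q = 97.555.
dQ/dP = −572/P² = -0.321.
ε = (dQ/dP)(P/Q) = (-0.321)(42.2/97.555).

-0.14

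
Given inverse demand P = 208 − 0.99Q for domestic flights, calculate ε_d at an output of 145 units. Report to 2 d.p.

-0.45

At Q = 145, P = 208 − 0.99(145) = 64.45.
dP/dQ = −0.99, so dQ/dP = 1/(−0.99) = -1.010.
ε = (dQ/dP)(P/Q) = (-1.010)(64.45/145).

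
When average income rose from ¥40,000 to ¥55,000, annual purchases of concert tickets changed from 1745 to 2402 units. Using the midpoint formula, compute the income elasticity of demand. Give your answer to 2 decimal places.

1.00

ΔQ = 657, ΔI = 15000. Midpoints: Ī = 47,500, Q̄ = 2073.5.
ε_I = (ΔQ/ΔI)(Ī/Q̄) = (657/15000)(47500/2073.5).
ε_I > 0, so the good is normal.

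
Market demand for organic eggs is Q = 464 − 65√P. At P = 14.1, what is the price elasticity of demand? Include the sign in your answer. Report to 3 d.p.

-0.555

At P = 14.1, Q = 219.925.
dQ/dP = −65/(2√P) = -8.655.
ε = (dQ/dP)(P/Q) = (-8.655)(14.1/219.925).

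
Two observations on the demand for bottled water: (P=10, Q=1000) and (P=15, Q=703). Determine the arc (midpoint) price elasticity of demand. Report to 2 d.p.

ΔQ = 703 − 1000 = -297; ΔP = 15 − 10 = 5.
Midpoints: P̄ = 12.50, Q̄ = 851.5.
ε = (ΔQ/ΔP)(P̄/Q̄) = (-297/5)(12.50/851.5).

-0.87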